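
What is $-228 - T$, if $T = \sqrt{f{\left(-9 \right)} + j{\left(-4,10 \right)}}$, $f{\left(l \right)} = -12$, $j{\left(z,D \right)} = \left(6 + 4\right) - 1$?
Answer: $-228 - i \sqrt{3} \approx -228.0 - 1.732 i$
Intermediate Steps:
$j{\left(z,D \right)} = 9$ ($j{\left(z,D \right)} = 10 - 1 = 9$)
$T = i \sqrt{3}$ ($T = \sqrt{-12 + 9} = \sqrt{-3} = i \sqrt{3} \approx 1.732 i$)
$-228 - T = -228 - i \sqrt{3}$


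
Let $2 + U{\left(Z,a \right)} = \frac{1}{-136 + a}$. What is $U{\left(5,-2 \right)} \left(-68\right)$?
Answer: $\frac{9418}{69} \approx 136.49$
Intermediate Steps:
$U{\left(Z,a \right)} = -2 + \frac{1}{-136 + a}$
$U{\left(5,-2 \right)} \left(-68\right) = \frac{273 - -4}{-136 - 2} \left(-68\right) = \frac{273 + 4}{-138} \left(-68\right) = \left(- \frac{1}{138}\right) 277 \left(-68\right) = \left(- \frac{277}{138}\right) \left(-68\right) = \frac{9418}{69}$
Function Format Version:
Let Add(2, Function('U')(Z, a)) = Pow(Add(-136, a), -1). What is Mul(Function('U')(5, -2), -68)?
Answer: Rational(9418, 69) ≈ 136.49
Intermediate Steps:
Function('U')(Z, a) = Add(-2, Pow(Add(-136, a), -1))
Mul(Function('U')(5, -2), -68) = Mul(Mul(Pow(Add(-136, -2), -1), Add(273, Mul(-2, -2))), -68) = Mul(Mul(Pow(-138, -1), Add(273, 4)), -68) = Mul(Mul(Rational(-1, 138), 277), -68) = Mul(Rational(-277, 138), -68) = Rational(9418, 69)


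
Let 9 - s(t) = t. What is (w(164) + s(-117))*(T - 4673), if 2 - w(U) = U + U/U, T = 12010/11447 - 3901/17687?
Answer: 34999863204638/202463089 ≈ 1.7287e+5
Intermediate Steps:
s(t) = 9 - t
T = 167766123/202463089 (T = 12010*(1/11447) - 3901*1/17687 = 12010/11447 - 3901/17687 = 167766123/202463089 ≈ 0.82863)
w(U) = 1 - U (w(U) = 2 - (U + U/U) = 2 - (U + 1) = 2 - (1 + U) = 2 + (-1 - U) = 1 - U)
(w(164) + s(-117))*(T - 4673) = ((1 - 1*164) + (9 - 1*(-117)))*(167766123/202463089 - 4673) = ((1 - 164) + (9 + 117))*(-945942248774/202463089) = (-163 + 126)*(-945942248774/202463089) = -37*(-945942248774/202463089) = 34999863204638/202463089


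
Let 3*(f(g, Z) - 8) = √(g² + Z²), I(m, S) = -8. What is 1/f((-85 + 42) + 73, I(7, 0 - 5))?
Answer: -18/97 + 3*√241/194 ≈ 0.054498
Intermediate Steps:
f(g, Z) = 8 + √(Z² + g²)/3 (f(g, Z) = 8 + √(g² + Z²)/3 = 8 + √(Z² + g²)/3)
1/f((-85 + 42) + 73, I(7, 0 - 5)) = 1/(8 + √((-8)² + ((-85 + 42) + 73)²)/3) = 1/(8 + √(64 + (-43 + 73)²)/3) = 1/(8 + √(64 + 30²)/3) = 1/(8 + √(64 + 900)/3) = 1/(8 + √964/3) = 1/(8 + (2*√241)/3) = 1/(8 + 2*√241/3)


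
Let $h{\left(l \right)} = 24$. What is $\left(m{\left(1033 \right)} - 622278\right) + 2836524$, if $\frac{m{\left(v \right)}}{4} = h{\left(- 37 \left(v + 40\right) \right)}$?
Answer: $2214342$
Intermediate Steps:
$m{\left(v \right)} = 96$ ($m{\left(v \right)} = 4 \cdot 24 = 96$)
$\left(m{\left(1033 \right)} - 622278\right) + 2836524 = \left(96 - 622278\right) + 2836524 = -622182 + 2836524 = 2214342$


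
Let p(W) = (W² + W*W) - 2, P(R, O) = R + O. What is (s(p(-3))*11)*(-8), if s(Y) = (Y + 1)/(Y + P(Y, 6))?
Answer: -748/19 ≈ -39.368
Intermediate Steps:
P(R, O) = O + R
p(W) = -2 + 2*W² (p(W) = (W² + W²) - 2 = 2*W² - 2 = -2 + 2*W²)
s(Y) = (1 + Y)/(6 + 2*Y) (s(Y) = (Y + 1)/(Y + (6 + Y)) = (1 + Y)/(6 + 2*Y))
(s(p(-3))*11)*(-8) = (((1 + (-2 + 2*(-3)²))/(2*(3 + (-2 + 2*(-3)²))))*11)*(-8) = (((1 + (-2 + 2*9))/(2*(3 + (-2 + 2*9))))*11)*(-8) = (((1 + (-2 + 18))/(2*(3 + (-2 + 18))))*11)*(-8) = (((1 + 16)/(2*(3 + 16)))*11)*(-8) = (((½)*17/19)*11)*(-8) = (((½)*(1/19)*17)*11)*(-8) = ((17/38)*11)*(-8) = (187/38)*(-8) = -748/19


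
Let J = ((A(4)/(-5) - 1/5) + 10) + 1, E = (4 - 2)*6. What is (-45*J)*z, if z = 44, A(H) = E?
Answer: -16632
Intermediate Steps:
E = 12 (E = 2*6 = 12)
A(H) = 12
J = 42/5 (J = ((12/(-5) - 1/5) + 10) + 1 = ((12*(-1/5) - 1*1/5) + 10) + 1 = ((-12/5 - 1/5) + 10) + 1 = (-13/5 + 10) + 1 = 37/5 + 1 = 42/5 ≈ 8.4000)
(-45*J)*z = -45*42/5*44 = -378*44 = -16632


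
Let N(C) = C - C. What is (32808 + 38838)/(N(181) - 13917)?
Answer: -23882/4639 ≈ -5.1481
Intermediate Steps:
N(C) = 0
(32808 + 38838)/(N(181) - 13917) = (32808 + 38838)/(0 - 13917) = 71646/(-13917) = 71646*(-1/13917) = -23882/4639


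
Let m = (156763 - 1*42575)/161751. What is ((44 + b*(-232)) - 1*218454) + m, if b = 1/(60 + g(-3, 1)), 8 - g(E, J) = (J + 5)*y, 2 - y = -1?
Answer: -883216806166/4043775 ≈ -2.1841e+5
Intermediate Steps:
y = 3 (y = 2 - 1*(-1) = 2 + 1 = 3)
g(E, J) = -7 - 3*J (g(E, J) = 8 - (J + 5)*3 = 8 - (5 + J)*3 = 8 - (15 + 3*J) = 8 + (-15 - 3*J) = -7 - 3*J)
b = 1/50 (b = 1/(60 + (-7 - 3*1)) = 1/(60 + (-7 - 3)) = 1/(60 - 10) = 1/50 ≈ 0.020000)
m = 114188/161751 (m = (156763 - 42575)*(1/161751) = 114188*(1/161751) = 114188/161751 ≈ 0.70595)
((44 + b*(-232)) - 1*218454) + m = ((44 + (1/50)*(-232)) - 1*218454) + 114188/161751 = ((44 - 116/25) - 218454) + 114188/161751 = (984/25 - 218454) + 114188/161751 = -5460366/25 + 114188/161751 = -883216806166/4043775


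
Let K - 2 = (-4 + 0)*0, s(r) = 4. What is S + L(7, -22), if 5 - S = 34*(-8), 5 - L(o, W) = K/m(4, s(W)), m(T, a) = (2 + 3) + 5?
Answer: 1409/5 ≈ 281.80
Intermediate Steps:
m(T, a) = 10 (m(T, a) = 5 + 5 = 10)
K = 2 (K = 2 + (-4 + 0)*0 = 2 - 4*0 = 2 + 0 = 2)
L(o, W) = 24/5 (L(o, W) = 5 - 2/10 = 5 - 1*1/5 = 5 - 1/5 = 24/5)
S = 277 (S = 5 - 34*(-8) = 5 - 1*(-272) = 5 + 272 = 277)
S + L(7, -22) = 277 + 24/5 = 1409/5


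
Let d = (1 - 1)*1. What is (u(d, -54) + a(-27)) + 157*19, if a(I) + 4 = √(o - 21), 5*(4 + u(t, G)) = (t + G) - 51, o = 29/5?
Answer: 2954 + 2*I*√95/5 ≈ 2954.0 + 3.8987*I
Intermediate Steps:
o = 29/5 (o = 29*(⅕) = 29/5 ≈ 5.8000)
d = 0 (d = 0*1 = 0)
u(t, G) = -71/5 + G/5 + t/5 (u(t, G) = -4 + ((t + G) - 51)/5 = -4 + ((G + t) - 51)/5 = -4 + (-51 + G + t)/5 = -4 + (-51/5 + G/5 + t/5) = -71/5 + G/5 + t/5)
a(I) = -4 + 2*I*√95/5 (a(I) = -4 + √(29/5 - 21) = -4 + √(-76/5) = -4 + 2*I*√95/5)
(u(d, -54) + a(-27)) + 157*19 = ((-71/5 + (⅕)*(-54) + (⅕)*0) + (-4 + 2*I*√95/5)) + 157*19 = ((-71/5 - 54/5 + 0) + (-4 + 2*I*√95/5)) + 2983 = (-25 + (-4 + 2*I*√95/5)) + 2983 = (-29 + 2*I*√95/5) + 2983 = 2954 + 2*I*√95/5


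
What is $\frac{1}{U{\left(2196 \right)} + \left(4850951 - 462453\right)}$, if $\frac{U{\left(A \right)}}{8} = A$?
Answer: $\frac{1}{4406066} \approx 2.2696 \cdot 10^{-7}$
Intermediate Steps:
$U{\left(A \right)} = 8 A$
$\frac{1}{U{\left(2196 \right)} + \left(4850951 - 462453\right)} = \frac{1}{8 \cdot 2196 + \left(4850951 - 462453\right)} = \frac{1}{17568 + 4388498} = \frac{1}{4406066}$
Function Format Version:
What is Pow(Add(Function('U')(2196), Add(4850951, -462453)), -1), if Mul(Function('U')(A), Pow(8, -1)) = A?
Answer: Rational(1, 4406066) ≈ 2.2696e-7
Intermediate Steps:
Function('U')(A) = Mul(8, A)
Pow(Add(Function('U')(2196), Add(4850951, -462453)), -1) = Pow(Add(Mul(8, 2196), Add(4850951, -462453)), -1) = Pow(Add(17568, 4388498), -1) = Pow(4406066, -1) = Rational(1, 4406066)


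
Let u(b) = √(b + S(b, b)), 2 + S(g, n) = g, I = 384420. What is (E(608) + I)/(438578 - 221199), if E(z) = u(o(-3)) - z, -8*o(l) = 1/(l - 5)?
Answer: 383812/217379 + 3*I*√14/1739032 ≈ 1.7656 + 6.4547e-6*I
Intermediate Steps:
S(g, n) = -2 + g
o(l) = -1/(8*(-5 + l)) (o(l) = -1/(8*(l - 5)) = -1/(8*(-5 + l)))
u(b) = √(-2 + 2*b) (u(b) = √(b + (-2 + b)) = √(-2 + 2*b))
E(z) = -z + 3*I*√14/8 (E(z) = √(-2 + 2*(-1/(-40 + 8*(-3)))) - z = √(-2 + 2*(-1/(-40 - 24))) - z = √(-2 + 2*(-1/(-64))) - z = √(-2 + 2*(-1*(-1/64))) - z = √(-2 + 2*(1/64)) - z = √(-2 + 1/32) - z = √(-63/32) - z = 3*I*√14/8 - z = -z + 3*I*√14/8)
(E(608) + I)/(438578 - 221199) = ((-1*608 + 3*I*√14/8) + 384420)/(438578 - 221199) = ((-608 + 3*I*√14/8) + 384420)/217379 = (383812 + 3*I*√14/8)*(1/217379) = 383812/217379 + 3*I*√14/1739032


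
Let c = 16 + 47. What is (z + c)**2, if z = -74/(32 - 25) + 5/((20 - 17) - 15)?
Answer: 19088161/7056 ≈ 2705.2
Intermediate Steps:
c = 63
z = -923/84 (z = -74/7 + 5/(3 - 15) = -74*1/7 + 5/(-12) = -74/7 + 5*(-1/12) = -74/7 - 5/12 = -923/84 ≈ -10.988)
(z + c)**2 = (-923/84 + 63)**2 = (4369/84)**2 = 19088161/7056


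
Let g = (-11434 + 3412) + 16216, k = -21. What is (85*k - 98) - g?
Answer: -10077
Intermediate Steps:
g = 8194 (g = -8022 + 16216 = 8194)
(85*k - 98) - g = (85*(-21) - 98) - 1*8194 = (-1785 - 98) - 8194 = -1883 - 8194 = -10077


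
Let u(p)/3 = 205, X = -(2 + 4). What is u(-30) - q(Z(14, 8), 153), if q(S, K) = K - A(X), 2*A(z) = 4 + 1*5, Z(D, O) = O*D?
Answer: 933/2 ≈ 466.50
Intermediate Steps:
Z(D, O) = D*O
X = -6 (X = -1*6 = -6)
u(p) = 615 (u(p) = 3*205 = 615)
A(z) = 9/2 (A(z) = (4 + 1*5)/2 = (4 + 5)/2 = (1/2)*9 = 9/2)
q(S, K) = -9/2 + K (q(S, K) = K - 1*9/2 = K - 9/2 = -9/2 + K)
u(-30) - q(Z(14, 8), 153) = 615 - (-9/2 + 153) = 615 - 1*297/2 = 615 - 297/2 = 933/2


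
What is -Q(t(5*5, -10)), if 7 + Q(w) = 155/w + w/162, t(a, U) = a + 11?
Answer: 89/36 ≈ 2.4722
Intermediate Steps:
t(a, U) = 11 + a
Q(w) = -7 + 155/w + w/162 (Q(w) = -7 + (155/w + w/162) = -7 + 155/w + w/162)
-Q(t(5*5, -10)) = -(-7 + 155/(11 + 5*5) + (11 + 5*5)/162) = -(-7 + 155/(11 + 25) + (11 + 25)/162) = -(-7 + 155/36 + (1/162)*36) = -(-7 + 155*(1/36) + 2/9) = -(-7 + 155/36 + 2/9) = -1*(-89/36) = 89/36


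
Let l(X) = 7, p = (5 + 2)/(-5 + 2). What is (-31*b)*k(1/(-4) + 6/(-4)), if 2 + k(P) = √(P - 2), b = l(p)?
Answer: 434 - 217*I*√15/2 ≈ 434.0 - 420.22*I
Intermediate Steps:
p = -7/3 (p = 7/(-3) = 7*(-⅓) = -7/3 ≈ -2.3333)
b = 7
k(P) = -2 + √(-2 + P) (k(P) = -2 + √(P - 2) = -2 + √(-2 + P))
(-31*b)*k(1/(-4) + 6/(-4)) = (-31*7)*(-2 + √(-2 + (1/(-4) + 6/(-4)))) = -217*(-2 + √(-2 + (1*(-¼) + 6*(-¼)))) = -217*(-2 + √(-2 + (-¼ - 3/2))) = -217*(-2 + √(-2 - 7/4)) = -217*(-2 + √(-15/4)) = -217*(-2 + I*√15/2) = 434 - 217*I*√15/2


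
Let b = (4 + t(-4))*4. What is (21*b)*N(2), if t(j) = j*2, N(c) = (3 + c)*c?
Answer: -3360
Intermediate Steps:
N(c) = c*(3 + c)
t(j) = 2*j
b = -16 (b = (4 + 2*(-4))*4 = (4 - 8)*4 = -4*4 = -16)
(21*b)*N(2) = (21*(-16))*(2*(3 + 2)) = -672*5 = -336*10 = -3360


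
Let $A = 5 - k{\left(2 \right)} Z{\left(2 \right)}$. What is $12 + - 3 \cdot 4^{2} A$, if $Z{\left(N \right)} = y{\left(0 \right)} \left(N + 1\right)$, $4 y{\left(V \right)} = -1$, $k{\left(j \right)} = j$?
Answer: $-300$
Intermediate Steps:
$y{\left(V \right)} = - \frac{1}{4}$ ($y{\left(V \right)} = \frac{1}{4} \left(-1\right) = - \frac{1}{4}$)
$Z{\left(N \right)} = - \frac{1}{4} - \frac{N}{4}$ ($Z{\left(N \right)} = - \frac{N + 1}{4} = - \frac{1 + N}{4} = - \frac{1}{4} - \frac{N}{4}$)
$A = \frac{13}{2}$ ($A = 5 - 2 \left(- \frac{1}{4} - \frac{1}{2}\right) = 5 - 2 \left(- \frac{3}{4}\right) = 5 - - \frac{3}{2} = 5 + \frac{3}{2} = \frac{13}{2} \approx 6.5$)
$12 + - 3 \cdot 4^{2} A = 12 + - 3 \cdot 4^{2} \cdot \frac{13}{2} = 12 + \left(-3\right) 16 \cdot \frac{13}{2} = 12 - 312 = -300$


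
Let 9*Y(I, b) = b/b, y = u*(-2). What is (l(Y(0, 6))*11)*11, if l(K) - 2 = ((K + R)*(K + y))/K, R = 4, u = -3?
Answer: 248413/9 ≈ 27601.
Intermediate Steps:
y = 6 (y = -3*(-2) = 6)
Y(I, b) = 1/9 (Y(I, b) = (b/b)/9 = (1/9)*1 = 1/9)
l(K) = 2 + (4 + K)*(6 + K)/K (l(K) = 2 + ((K + 4)*(K + 6))/K = 2 + ((4 + K)*(6 + K))/K = 2 + (4 + K)*(6 + K)/K)
(l(Y(0, 6))*11)*11 = ((12 + 1/9 + 24/(1/9))*11)*11 = ((12 + 1/9 + 24*9)*11)*11 = ((12 + 1/9 + 216)*11)*11 = ((2053/9)*11)*11 = (22583/9)*11 = 248413/9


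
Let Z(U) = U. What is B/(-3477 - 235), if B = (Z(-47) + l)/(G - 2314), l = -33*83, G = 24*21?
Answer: -1393/3359360 ≈ -0.00041466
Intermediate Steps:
G = 504
l = -2739
B = 1393/905 (B = (-47 - 2739)/(504 - 2314) = -2786/(-1810) = -2786*(-1/1810) = 1393/905 ≈ 1.5392)
B/(-3477 - 235) = 1393/(905*(-3477 - 235)) = (1393/905)/(-3712) = (1393/905)*(-1/3712) = -1393/3359360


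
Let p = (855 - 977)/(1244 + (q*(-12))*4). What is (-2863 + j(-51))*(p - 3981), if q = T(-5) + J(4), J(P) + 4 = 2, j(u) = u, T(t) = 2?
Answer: 3607886051/311 ≈ 1.1601e+7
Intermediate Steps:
J(P) = -2 (J(P) = -4 + 2 = -2)
q = 0 (q = 2 - 2 = 0)
p = -61/622 (p = (855 - 977)/(1244 + (0*(-12))*4) = -122/(1244 + 0*4) = -122/(1244 + 0) = -122/1244 = -122*1/1244 = -61/622 ≈ -0.098071)
(-2863 + j(-51))*(p - 3981) = (-2863 - 51)*(-61/622 - 3981) = -2914*(-2476243/622) = 3607886051/311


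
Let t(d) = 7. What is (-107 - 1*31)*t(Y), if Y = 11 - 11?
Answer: -966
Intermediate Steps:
Y = 0
(-107 - 1*31)*t(Y) = (-107 - 1*31)*7 = (-107 - 31)*7 = -138*7 = -966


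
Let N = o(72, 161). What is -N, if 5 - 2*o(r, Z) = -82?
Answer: -87/2 ≈ -43.500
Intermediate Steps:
o(r, Z) = 87/2 (o(r, Z) = 5/2 - ½*(-82) = 5/2 + 41 = 87/2)
N = 87/2 ≈ 43.500
-N = -1*87/2 = -87/2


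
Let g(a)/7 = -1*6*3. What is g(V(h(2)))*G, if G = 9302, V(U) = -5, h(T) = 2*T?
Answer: -1172052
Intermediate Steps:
g(a) = -126 (g(a) = 7*(-1*6*3) = 7*(-6*3) = 7*(-18) = -126)
g(V(h(2)))*G = -126*9302 = -1172052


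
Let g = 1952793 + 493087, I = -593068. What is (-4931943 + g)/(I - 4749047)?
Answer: 2486063/5342115 ≈ 0.46537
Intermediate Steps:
g = 2445880
(-4931943 + g)/(I - 4749047) = (-4931943 + 2445880)/(-593068 - 4749047) = -2486063/(-5342115) = -2486063*(-1/5342115) = 2486063/5342115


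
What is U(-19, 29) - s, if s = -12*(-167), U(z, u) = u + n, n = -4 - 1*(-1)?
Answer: -1978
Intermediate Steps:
n = -3 (n = -4 + 1 = -3)
U(z, u) = -3 + u (U(z, u) = u - 3 = -3 + u)
s = 2004
U(-19, 29) - s = (-3 + 29) - 1*2004 = 26 - 2004 = -1978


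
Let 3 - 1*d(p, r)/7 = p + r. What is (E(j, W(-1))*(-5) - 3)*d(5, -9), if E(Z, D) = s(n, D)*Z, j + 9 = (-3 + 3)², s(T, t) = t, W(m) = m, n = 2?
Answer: -2352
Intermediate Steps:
j = -9 (j = -9 + (-3 + 3)² = -9 + 0² = -9 + 0 = -9)
E(Z, D) = D*Z
d(p, r) = 21 - 7*p - 7*r (d(p, r) = 21 - 7*(p + r) = 21 + (-7*p - 7*r) = 21 - 7*p - 7*r)
(E(j, W(-1))*(-5) - 3)*d(5, -9) = (-1*(-9)*(-5) - 3)*(21 - 7*5 - 7*(-9)) = (9*(-5) - 3)*(21 - 35 + 63) = (-45 - 3)*49 = -48*49 = -2352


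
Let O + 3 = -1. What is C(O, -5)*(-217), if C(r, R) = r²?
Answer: -3472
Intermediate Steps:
O = -4 (O = -3 - 1 = -4)
C(O, -5)*(-217) = (-4)²*(-217) = 16*(-217) = -3472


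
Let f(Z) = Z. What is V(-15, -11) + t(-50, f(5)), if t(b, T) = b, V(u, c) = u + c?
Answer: -76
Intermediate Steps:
V(u, c) = c + u
V(-15, -11) + t(-50, f(5)) = (-11 - 15) - 50 = -26 - 50 = -76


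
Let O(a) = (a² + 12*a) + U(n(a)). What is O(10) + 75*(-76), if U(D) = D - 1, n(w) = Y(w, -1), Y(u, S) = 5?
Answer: -5476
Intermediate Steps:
n(w) = 5
U(D) = -1 + D
O(a) = 4 + a² + 12*a (O(a) = (a² + 12*a) + (-1 + 5) = (a² + 12*a) + 4 = 4 + a² + 12*a)
O(10) + 75*(-76) = (4 + 10² + 12*10) + 75*(-76) = (4 + 100 + 120) - 5700 = 224 - 5700 = -5476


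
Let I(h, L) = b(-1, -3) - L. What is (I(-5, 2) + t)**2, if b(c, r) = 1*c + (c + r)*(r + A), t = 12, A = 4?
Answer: 25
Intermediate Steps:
b(c, r) = c + (4 + r)*(c + r) (b(c, r) = 1*c + (c + r)*(r + 4) = c + (c + r)*(4 + r) = c + (4 + r)*(c + r))
I(h, L) = -5 - L (I(h, L) = ((-3)**2 + 4*(-3) + 5*(-1) - 1*(-3)) - L = (9 - 12 - 5 + 3) - L = -5 - L)
(I(-5, 2) + t)**2 = ((-5 - 1*2) + 12)**2 = ((-5 - 2) + 12)**2 = (-7 + 12)**2 = 5**2 = 25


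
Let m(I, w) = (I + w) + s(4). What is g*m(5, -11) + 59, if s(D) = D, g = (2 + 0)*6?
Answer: 35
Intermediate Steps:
g = 12 (g = 2*6 = 12)
m(I, w) = 4 + I + w (m(I, w) = (I + w) + 4 = 4 + I + w)
g*m(5, -11) + 59 = 12*(4 + 5 - 11) + 59 = 12*(-2) + 59 = -24 + 59 = 35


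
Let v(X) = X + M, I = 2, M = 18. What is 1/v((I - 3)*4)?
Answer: 1/14 ≈ 0.071429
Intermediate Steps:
v(X) = 18 + X (v(X) = X + 18 = 18 + X)
1/v((I - 3)*4) = 1/(18 + (2 - 3)*4) = 1/(18 - 1*4) = 1/(18 - 4) = 1/14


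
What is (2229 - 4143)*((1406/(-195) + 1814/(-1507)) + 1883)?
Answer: -31950762934/8905 ≈ -3.5880e+6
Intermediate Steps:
(2229 - 4143)*((1406/(-195) + 1814/(-1507)) + 1883) = -1914*((1406*(-1/195) + 1814*(-1/1507)) + 1883) = -1914*((-1406/195 - 1814/1507) + 1883) = -1914*(-2472572/293865 + 1883) = -1914*550875223/293865 = -31950762934/8905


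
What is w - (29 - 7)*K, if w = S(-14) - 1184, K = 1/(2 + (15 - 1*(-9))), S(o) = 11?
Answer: -15260/13 ≈ -1173.8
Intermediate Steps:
K = 1/26 (K = 1/(2 + (15 + 9)) = 1/(2 + 24) = 1/26 ≈ 0.038462)
w = -1173 (w = 11 - 1184 = -1173)
w - (29 - 7)*K = -1173 - (29 - 7)/26 = -1173 - 22/26 = -1173 - 1*11/13 = -1173 - 11/13 = -15260/13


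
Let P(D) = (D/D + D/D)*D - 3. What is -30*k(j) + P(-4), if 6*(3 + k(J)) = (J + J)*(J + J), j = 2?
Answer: -1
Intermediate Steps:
k(J) = -3 + 2*J**2/3 (k(J) = -3 + ((J + J)*(J + J))/6 = -3 + ((2*J)*(2*J))/6 = -3 + (4*J**2)/6 = -3 + 2*J**2/3)
P(D) = -3 + 2*D (P(D) = (1 + 1)*D - 3 = 2*D - 3 = -3 + 2*D)
-30*k(j) + P(-4) = -30*(-3 + (2/3)*2**2) + (-3 + 2*(-4)) = -30*(-3 + (2/3)*4) + (-3 - 8) = -30*(-3 + 8/3) - 11 = -30*(-1/3) - 11 = 10 - 11 = -1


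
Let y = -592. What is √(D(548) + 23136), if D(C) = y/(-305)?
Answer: 4*√134525435/305 ≈ 152.11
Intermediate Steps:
D(C) = 592/305 (D(C) = -592/(-305) = -592*(-1/305) = 592/305)
√(D(548) + 23136) = √(592/305 + 23136) = √(7057072/305) = 4*√134525435/305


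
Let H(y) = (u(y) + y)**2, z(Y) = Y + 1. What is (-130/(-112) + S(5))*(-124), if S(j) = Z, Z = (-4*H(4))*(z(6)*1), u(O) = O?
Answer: 3108897/14 ≈ 2.2206e+5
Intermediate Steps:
z(Y) = 1 + Y
H(y) = 4*y**2 (H(y) = (y + y)**2 = (2*y)**2 = 4*y**2)
Z = -1792 (Z = (-16*4**2)*((1 + 6)*1) = (-16*16)*(7*1) = -4*64*7 = -256*7 = -1792)
S(j) = -1792
(-130/(-112) + S(5))*(-124) = (-130/(-112) - 1792)*(-124) = (-130*(-1/112) - 1792)*(-124) = (65/56 - 1792)*(-124) = -100287/56*(-124) = 3108897/14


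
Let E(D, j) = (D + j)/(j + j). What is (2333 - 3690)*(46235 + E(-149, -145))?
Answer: -9097629254/145 ≈ -6.2742e+7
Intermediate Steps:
E(D, j) = (D + j)/(2*j) (E(D, j) = (D + j)/((2*j)) = (D + j)*(1/(2*j)) = (D + j)/(2*j))
(2333 - 3690)*(46235 + E(-149, -145)) = (2333 - 3690)*(46235 + (1/2)*(-149 - 145)/(-145)) = -1357*(46235 + (1/2)*(-1/145)*(-294)) = -1357*(46235 + 147/145) = -1357*6704222/145 = -9097629254/145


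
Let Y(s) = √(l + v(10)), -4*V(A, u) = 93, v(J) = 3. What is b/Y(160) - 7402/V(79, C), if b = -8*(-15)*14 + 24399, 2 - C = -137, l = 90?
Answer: 29608/93 + 8693*√93/31 ≈ 3022.6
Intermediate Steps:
C = 139 (C = 2 - 1*(-137) = 2 + 137 = 139)
V(A, u) = -93/4 (V(A, u) = -¼*93 = -93/4)
Y(s) = √93 (Y(s) = √(90 + 3) = √93)
b = 26079 (b = 120*14 + 24399 = 1680 + 24399 = 26079)
b/Y(160) - 7402/V(79, C) = 26079/(√93) - 7402/(-93/4) = 26079*(√93/93) - 7402*(-4/93) = 8693*√93/31 + 29608/93 = 29608/93 + 8693*√93/31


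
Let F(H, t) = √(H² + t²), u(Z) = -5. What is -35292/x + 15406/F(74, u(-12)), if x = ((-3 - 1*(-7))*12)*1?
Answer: -2941/4 + 15406*√5501/5501 ≈ -527.53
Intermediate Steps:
x = 48 (x = ((-3 + 7)*12)*1 = (4*12)*1 = 48*1 = 48)
-35292/x + 15406/F(74, u(-12)) = -35292/48 + 15406/(√(74² + (-5)²)) = -35292*1/48 + 15406/(√(5476 + 25)) = -2941/4 + 15406/(√5501) = -2941/4 + 15406*(√5501/5501) = -2941/4 + 15406*√5501/5501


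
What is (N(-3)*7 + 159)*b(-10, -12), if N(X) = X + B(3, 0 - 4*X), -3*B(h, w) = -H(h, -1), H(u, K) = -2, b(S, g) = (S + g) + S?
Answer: -12800/3 ≈ -4266.7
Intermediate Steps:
b(S, g) = g + 2*S
B(h, w) = -⅔ (B(h, w) = -(-1)*(-2)/3 = -⅓*2 = -⅔)
N(X) = -⅔ + X (N(X) = X - ⅔ = -⅔ + X)
(N(-3)*7 + 159)*b(-10, -12) = ((-⅔ - 3)*7 + 159)*(-12 + 2*(-10)) = (-11/3*7 + 159)*(-12 - 20) = (-77/3 + 159)*(-32) = (400/3)*(-32) = -12800/3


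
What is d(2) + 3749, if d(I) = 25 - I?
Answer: 3772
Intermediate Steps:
d(2) + 3749 = (25 - 1*2) + 3749 = (25 - 2) + 3749 = 23 + 3749 = 3772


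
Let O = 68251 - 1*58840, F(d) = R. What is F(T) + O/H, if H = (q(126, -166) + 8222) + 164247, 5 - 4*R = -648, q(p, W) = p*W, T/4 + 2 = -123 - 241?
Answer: 99001753/606212 ≈ 163.31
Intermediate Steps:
T = -1464 (T = -8 + 4*(-123 - 241) = -8 + 4*(-364) = -8 - 1456 = -1464)
q(p, W) = W*p
R = 653/4 (R = 5/4 - 1/4*(-648) = 5/4 + 162 = 653/4 ≈ 163.25)
F(d) = 653/4
H = 151553 (H = (-166*126 + 8222) + 164247 = (-20916 + 8222) + 164247 = -12694 + 164247 = 151553)
O = 9411 (O = 68251 - 58840 = 9411)
F(T) + O/H = 653/4 + 9411/151553 = 99001753/606212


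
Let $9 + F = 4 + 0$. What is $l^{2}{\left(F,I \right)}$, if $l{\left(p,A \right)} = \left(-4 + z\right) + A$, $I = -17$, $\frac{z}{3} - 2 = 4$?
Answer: $9$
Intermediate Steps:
$z = 18$ ($z = 6 + 3 \cdot 4 = 6 + 12 = 18$)
$F = -5$ ($F = -9 + \left(4 + 0\right) = -9 + 4 = -5$)
$l{\left(p,A \right)} = 14 + A$ ($l{\left(p,A \right)} = \left(-4 + 18\right) + A = 14 + A$)
$l^{2}{\left(F,I \right)} = \left(14 - 17\right)^{2} = \left(-3\right)^{2} = 9$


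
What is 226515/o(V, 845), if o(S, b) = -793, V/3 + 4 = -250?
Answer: -226515/793 ≈ -285.64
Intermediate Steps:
V = -762 (V = -12 + 3*(-250) = -12 - 750 = -762)
226515/o(V, 845) = 226515/(-793) = 226515*(-1/793) = -226515/793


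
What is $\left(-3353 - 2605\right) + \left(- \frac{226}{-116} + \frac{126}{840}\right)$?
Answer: $- \frac{3454423}{580} \approx -5955.9$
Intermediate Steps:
$\left(-3353 - 2605\right) + \left(- \frac{226}{-116} + \frac{126}{840}\right) = -5958 + \left(\left(-226\right) \left(- \frac{1}{116}\right) + 126 \cdot \frac{1}{840}\right) = -5958 + \left(\frac{113}{58} + \frac{3}{20}\right) = -5958 + \frac{1217}{580} = - \frac{3454423}{580}$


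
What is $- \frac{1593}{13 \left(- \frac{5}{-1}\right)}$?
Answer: $- \frac{1593}{65} \approx -24.508$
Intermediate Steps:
$- \frac{1593}{13 \left(- \frac{5}{-1}\right)} = - \frac{1593}{13 \left(\left(-5\right) \left(-1\right)\right)} = - \frac{1593}{13 \cdot 5} = - \frac{1593}{65}$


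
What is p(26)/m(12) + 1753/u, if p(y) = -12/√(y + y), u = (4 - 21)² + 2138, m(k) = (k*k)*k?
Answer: 1753/2427 - √13/3744 ≈ 0.72133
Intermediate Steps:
m(k) = k³ (m(k) = k²*k = k³)
u = 2427 (u = (-17)² + 2138 = 289 + 2138 = 2427)
p(y) = -6*√2/√y (p(y) = -12*√2/(2*√y) = -6*√2/√y)
p(26)/m(12) + 1753/u = (-6*√2/√26)/(12³) + 1753/2427 = -6*√2*√26/26/1728 + 1753*(1/2427) = -6*√13/13*(1/1728) + 1753/2427 = -√13/3744 + 1753/2427 = 1753/2427 - √13/3744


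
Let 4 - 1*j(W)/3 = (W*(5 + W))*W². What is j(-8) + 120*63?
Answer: 2964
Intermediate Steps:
j(W) = 12 - 3*W³*(5 + W) (j(W) = 12 - 3*W*(5 + W)*W² = 12 - 3*W³*(5 + W))
j(-8) + 120*63 = (12 - 15*(-8)³ - 3*(-8)⁴) + 120*63 = (12 - 15*(-512) - 3*4096) + 7560 = (12 + 7680 - 12288) + 7560 = -4596 + 7560 = 2964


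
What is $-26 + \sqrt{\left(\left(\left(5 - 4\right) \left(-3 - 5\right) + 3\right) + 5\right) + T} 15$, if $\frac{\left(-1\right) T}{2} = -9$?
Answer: $-26 + 45 \sqrt{2} \approx 37.64$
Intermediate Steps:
$T = 18$ ($T = \left(-2\right) \left(-9\right) = 18$)
$-26 + \sqrt{\left(\left(\left(5 - 4\right) \left(-3 - 5\right) + 3\right) + 5\right) + T} 15 = -26 + \sqrt{\left(\left(\left(5 - 4\right) \left(-3 - 5\right) + 3\right) + 5\right) + 18} \cdot 15 = -26 + \sqrt{\left(\left(1 \left(-8\right) + 3\right) + 5\right) + 18} \cdot 15 = -26 + \sqrt{\left(\left(-8 + 3\right) + 5\right) + 18} \cdot 15 = -26 + \sqrt{\left(-5 + 5\right) + 18} \cdot 15 = -26 + \sqrt{0 + 18} \cdot 15 = -26 + \sqrt{18} \cdot 15 = -26 + 3 \sqrt{2} \cdot 15 = -26 + 45 \sqrt{2}$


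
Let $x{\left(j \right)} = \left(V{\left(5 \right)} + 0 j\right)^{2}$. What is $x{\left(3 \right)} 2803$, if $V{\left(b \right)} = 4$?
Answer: $44848$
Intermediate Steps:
$x{\left(j \right)} = 16$ ($x{\left(j \right)} = \left(4 + 0 j\right)^{2} = \left(4 + 0\right)^{2} = 4^{2} = 16$)
$x{\left(3 \right)} 2803 = 16 \cdot 2803 = 44848$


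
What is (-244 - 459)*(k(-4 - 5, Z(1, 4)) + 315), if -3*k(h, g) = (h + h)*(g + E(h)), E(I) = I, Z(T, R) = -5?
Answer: -162393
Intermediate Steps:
k(h, g) = -2*h*(g + h)/3 (k(h, g) = -(h + h)*(g + h)/3 = -2*h*(g + h)/3)
(-244 - 459)*(k(-4 - 5, Z(1, 4)) + 315) = (-244 - 459)*(-2*(-4 - 5)*(-5 + (-4 - 5))/3 + 315) = -703*(-⅔*(-9)*(-5 - 9) + 315) = -703*(-⅔*(-9)*(-14) + 315) = -703*(-84 + 315) = -703*231 = -162393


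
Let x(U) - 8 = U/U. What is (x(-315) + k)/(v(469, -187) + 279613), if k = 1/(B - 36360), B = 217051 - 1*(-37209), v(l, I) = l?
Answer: 1961101/61029867800 ≈ 3.2133e-5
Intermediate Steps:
B = 254260 (B = 217051 + 37209 = 254260)
k = 1/217900 (k = 1/(254260 - 36360) = 1/217900 ≈ 4.5893e-6)
x(U) = 9 (x(U) = 8 + U/U = 8 + 1 = 9)
(x(-315) + k)/(v(469, -187) + 279613) = (9 + 1/217900)/(469 + 279613) = (1961101/217900)/280082 = (1961101/217900)*(1/280082) = 1961101/61029867800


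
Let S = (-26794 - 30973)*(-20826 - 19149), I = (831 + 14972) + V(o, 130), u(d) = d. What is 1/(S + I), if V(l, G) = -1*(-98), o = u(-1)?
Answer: 1/2309251726 ≈ 4.3304e-10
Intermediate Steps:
o = -1
V(l, G) = 98
I = 15901 (I = (831 + 14972) + 98 = 15803 + 98 = 15901)
S = 2309235825 (S = -57767*(-39975) = 2309235825)
1/(S + I) = 1/(2309235825 + 15901) = 1/2309251726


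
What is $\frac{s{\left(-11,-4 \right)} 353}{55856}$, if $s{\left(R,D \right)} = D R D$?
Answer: $- \frac{3883}{3491} \approx -1.1123$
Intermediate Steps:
$s{\left(R,D \right)} = R D^{2}$ ($s{\left(R,D \right)} = D D R = R D^{2}$)
$\frac{s{\left(-11,-4 \right)} 353}{55856} = \frac{- 11 \left(-4\right)^{2} \cdot 353}{55856} = \left(-11\right) 16 \cdot 353 \cdot \frac{1}{55856} = \left(-176\right) 353 \cdot \frac{1}{55856} = \left(-62128\right) \frac{1}{55856} = - \frac{3883}{3491}$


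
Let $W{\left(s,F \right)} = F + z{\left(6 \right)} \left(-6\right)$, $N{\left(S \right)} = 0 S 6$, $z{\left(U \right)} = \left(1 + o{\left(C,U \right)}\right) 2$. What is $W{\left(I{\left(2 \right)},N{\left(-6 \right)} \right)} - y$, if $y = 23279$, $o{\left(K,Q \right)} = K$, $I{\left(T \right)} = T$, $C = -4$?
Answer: $-23243$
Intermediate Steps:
$z{\left(U \right)} = -6$ ($z{\left(U \right)} = \left(1 - 4\right) 2 = \left(-3\right) 2 = -6$)
$N{\left(S \right)} = 0$ ($N{\left(S \right)} = 0 \cdot 6 = 0$)
$W{\left(s,F \right)} = 36 + F$ ($W{\left(s,F \right)} = F - -36 = F + 36 = 36 + F$)
$W{\left(I{\left(2 \right)},N{\left(-6 \right)} \right)} - y = \left(36 + 0\right) - 23279 = 36 - 23279 = -23243$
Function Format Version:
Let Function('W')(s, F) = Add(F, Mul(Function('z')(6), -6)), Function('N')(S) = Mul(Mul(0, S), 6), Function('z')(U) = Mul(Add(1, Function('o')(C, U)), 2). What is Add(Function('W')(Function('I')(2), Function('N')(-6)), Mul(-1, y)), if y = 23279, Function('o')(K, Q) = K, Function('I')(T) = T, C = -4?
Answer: -23243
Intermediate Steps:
Function('z')(U) = -6 (Function('z')(U) = Mul(Add(1, -4), 2) = Mul(-3, 2) = -6)
Function('N')(S) = 0 (Function('N')(S) = Mul(0, 6) = 0)
Function('W')(s, F) = Add(36, F) (Function('W')(s, F) = Add(F, Mul(-6, -6)) = Add(F, 36) = Add(36, F))
Add(Function('W')(Function('I')(2), Function('N')(-6)), Mul(-1, y)) = Add(Add(36, 0), Mul(-1, 23279)) = Add(36, -23279) = -23243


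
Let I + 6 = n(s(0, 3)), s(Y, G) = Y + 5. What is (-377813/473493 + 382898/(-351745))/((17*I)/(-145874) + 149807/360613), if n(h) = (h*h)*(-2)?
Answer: -635686400424219904463/142183026141942651915 ≈ -4.4709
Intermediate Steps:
s(Y, G) = 5 + Y
n(h) = -2*h**2 (n(h) = h**2*(-2) = -2*h**2)
I = -56 (I = -6 - 2*(5 + 0)**2 = -6 - 2*5**2 = -6 - 2*25 = -6 - 50 = -56)
(-377813/473493 + 382898/(-351745))/((17*I)/(-145874) + 149807/360613) = (-377813/473493 + 382898/(-351745))/((17*(-56))/(-145874) + 149807/360613) = (-377813*1/473493 + 382898*(-1/351745))/(-952*(-1/145874) + 149807*(1/360613)) = (-377813/473493 - 382898/351745)/(476/72937 + 149807/360613) = -314193356399/(166548795285*11098124947/26302030381) = -314193356399/166548795285*26302030381/11098124947 = -635686400424219904463/142183026141942651915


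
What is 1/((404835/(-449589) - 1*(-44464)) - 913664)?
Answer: -149863/130261054545 ≈ -1.1505e-6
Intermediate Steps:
1/((404835/(-449589) - 1*(-44464)) - 913664) = 1/((404835*(-1/449589) + 44464) - 913664) = 1/((-134945/149863 + 44464) - 913664) = 1/(6663373487/149863 - 913664) = 1/(-130261054545/149863) = -149863/130261054545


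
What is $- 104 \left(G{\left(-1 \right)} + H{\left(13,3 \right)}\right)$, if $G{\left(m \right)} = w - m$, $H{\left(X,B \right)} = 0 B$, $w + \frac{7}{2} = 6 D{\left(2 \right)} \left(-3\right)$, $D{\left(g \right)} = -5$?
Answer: $-9100$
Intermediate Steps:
$w = \frac{173}{2}$ ($w = - \frac{7}{2} + 6 \left(-5\right) \left(-3\right) = - \frac{7}{2} - -90 = - \frac{7}{2} + 90 = \frac{173}{2} \approx 86.5$)
$H{\left(X,B \right)} = 0$
$G{\left(m \right)} = \frac{173}{2} - m$
$- 104 \left(G{\left(-1 \right)} + H{\left(13,3 \right)}\right) = - 104 \left(\left(\frac{173}{2} - -1\right) + 0\right) = - 104 \left(\left(\frac{173}{2} + 1\right) + 0\right) = - 104 \left(\frac{175}{2} + 0\right) = \left(-104\right) \frac{175}{2} = -9100$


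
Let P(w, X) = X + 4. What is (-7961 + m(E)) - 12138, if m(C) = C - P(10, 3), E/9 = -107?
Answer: -21069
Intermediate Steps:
E = -963 (E = 9*(-107) = -963)
P(w, X) = 4 + X
m(C) = -7 + C (m(C) = C - (4 + 3) = C - 1*7 = C - 7 = -7 + C)
(-7961 + m(E)) - 12138 = (-7961 + (-7 - 963)) - 12138 = (-7961 - 970) - 12138 = -8931 - 12138 = -21069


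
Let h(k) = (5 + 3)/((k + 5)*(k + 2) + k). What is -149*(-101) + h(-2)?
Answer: 15045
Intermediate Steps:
h(k) = 8/(k + (2 + k)*(5 + k)) (h(k) = 8/((5 + k)*(2 + k) + k) = 8/((2 + k)*(5 + k) + k) = 8/(k + (2 + k)*(5 + k)))
-149*(-101) + h(-2) = -149*(-101) + 8/(10 + (-2)² + 8*(-2)) = 15049 + 8/(10 + 4 - 16) = 15049 + 8/(-2) = 15049 + 8*(-½) = 15049 - 4 = 15045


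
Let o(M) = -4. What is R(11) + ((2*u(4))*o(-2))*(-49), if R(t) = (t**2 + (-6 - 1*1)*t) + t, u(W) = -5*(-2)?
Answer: 3975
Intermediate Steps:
u(W) = 10
R(t) = t**2 - 6*t (R(t) = (t**2 + (-6 - 1)*t) + t = (t**2 - 7*t) + t = t**2 - 6*t)
R(11) + ((2*u(4))*o(-2))*(-49) = 11*(-6 + 11) + ((2*10)*(-4))*(-49) = 11*5 + (20*(-4))*(-49) = 55 - 80*(-49) = 55 + 3920 = 3975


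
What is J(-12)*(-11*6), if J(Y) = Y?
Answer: 792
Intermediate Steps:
J(-12)*(-11*6) = -(-132)*6 = -12*(-66) = 792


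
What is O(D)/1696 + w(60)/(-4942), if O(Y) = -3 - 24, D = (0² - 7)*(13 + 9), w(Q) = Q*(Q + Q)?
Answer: -6172317/4190816 ≈ -1.4728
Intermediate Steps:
w(Q) = 2*Q² (w(Q) = Q*(2*Q) = 2*Q²)
D = -154 (D = (0 - 7)*22 = -7*22 = -154)
O(Y) = -27
O(D)/1696 + w(60)/(-4942) = -27/1696 + (2*60²)/(-4942) = -27*1/1696 + (2*3600)*(-1/4942) = -27/1696 + 7200*(-1/4942) = -27/1696 - 3600/2471 = -6172317/4190816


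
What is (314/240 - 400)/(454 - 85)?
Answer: -47843/44280 ≈ -1.0805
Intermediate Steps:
(314/240 - 400)/(454 - 85) = (314*(1/240) - 400)/369 = (157/120 - 400)*(1/369) = -47843/120*1/369 = -47843/44280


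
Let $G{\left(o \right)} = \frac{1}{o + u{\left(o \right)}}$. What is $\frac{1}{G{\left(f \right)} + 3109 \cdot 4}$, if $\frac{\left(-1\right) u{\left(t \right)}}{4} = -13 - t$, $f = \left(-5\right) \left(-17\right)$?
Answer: $\frac{477}{5931973} \approx 8.0412 \cdot 10^{-5}$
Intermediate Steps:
$f = 85$
$u{\left(t \right)} = 52 + 4 t$ ($u{\left(t \right)} = - 4 \left(-13 - t\right) = 52 + 4 t$)
$G{\left(o \right)} = \frac{1}{52 + 5 o}$ ($G{\left(o \right)} = \frac{1}{o + \left(52 + 4 o\right)} = \frac{1}{52 + 5 o}$)
$\frac{1}{G{\left(f \right)} + 3109 \cdot 4} = \frac{1}{\frac{1}{52 + 5 \cdot 85} + 3109 \cdot 4} = \frac{1}{\frac{1}{52 + 425} + 12436} = \frac{1}{\frac{1}{477} + 12436} = \frac{1}{\frac{5931973}{477}} = \frac{477}{5931973}$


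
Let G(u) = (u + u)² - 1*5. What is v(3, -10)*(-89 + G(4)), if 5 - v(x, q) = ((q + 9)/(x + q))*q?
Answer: -1350/7 ≈ -192.86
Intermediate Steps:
v(x, q) = 5 - q*(9 + q)/(q + x) (v(x, q) = 5 - (q + 9)/(x + q)*q = 5 - (9 + q)/(q + x)*q = 5 - q*(9 + q)/(q + x))
G(u) = -5 + 4*u² (G(u) = (2*u)² - 5 = 4*u² - 5 = -5 + 4*u²)
v(3, -10)*(-89 + G(4)) = ((-1*(-10)² - 4*(-10) + 5*3)/(-10 + 3))*(-89 + (-5 + 4*4²)) = ((-1*100 + 40 + 15)/(-7))*(-89 + (-5 + 4*16)) = (-(-100 + 40 + 15)/7)*(-89 + (-5 + 64)) = (-⅐*(-45))*(-89 + 59) = (45/7)*(-30) = -1350/7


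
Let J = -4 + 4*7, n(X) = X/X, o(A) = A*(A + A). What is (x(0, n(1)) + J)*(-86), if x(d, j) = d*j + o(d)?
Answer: -2064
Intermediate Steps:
o(A) = 2*A² (o(A) = A*(2*A) = 2*A²)
n(X) = 1
J = 24 (J = -4 + 28 = 24)
x(d, j) = 2*d² + d*j (x(d, j) = d*j + 2*d² = 2*d² + d*j)
(x(0, n(1)) + J)*(-86) = (0*(1 + 2*0) + 24)*(-86) = (0*(1 + 0) + 24)*(-86) = (0*1 + 24)*(-86) = (0 + 24)*(-86) = 24*(-86) = -2064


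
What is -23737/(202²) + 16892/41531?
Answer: -296560179/1694630924 ≈ -0.17500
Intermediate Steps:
-23737/(202²) + 16892/41531 = -23737/40804 + 16892*(1/41531) = -23737*1/40804 + 16892/41531 = -23737/40804 + 16892/41531 = -296560179/1694630924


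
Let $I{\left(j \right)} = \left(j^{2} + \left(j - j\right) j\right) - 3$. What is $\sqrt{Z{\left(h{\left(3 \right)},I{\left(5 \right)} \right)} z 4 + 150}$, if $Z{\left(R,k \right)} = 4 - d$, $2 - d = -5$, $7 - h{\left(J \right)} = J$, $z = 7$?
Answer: $\sqrt{66} \approx 8.124$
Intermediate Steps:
$h{\left(J \right)} = 7 - J$
$d = 7$ ($d = 2 - -5 = 2 + 5 = 7$)
$I{\left(j \right)} = -3 + j^{2}$ ($I{\left(j \right)} = \left(j^{2} + 0 j\right) - 3 = \left(j^{2} + 0\right) - 3 = j^{2} - 3 = -3 + j^{2}$)
$Z{\left(R,k \right)} = -3$ ($Z{\left(R,k \right)} = 4 - 7 = -3$)
$\sqrt{Z{\left(h{\left(3 \right)},I{\left(5 \right)} \right)} z 4 + 150} = \sqrt{\left(-3\right) 7 \cdot 4 + 150} = \sqrt{\left(-21\right) 4 + 150} = \sqrt{-84 + 150} = \sqrt{66}$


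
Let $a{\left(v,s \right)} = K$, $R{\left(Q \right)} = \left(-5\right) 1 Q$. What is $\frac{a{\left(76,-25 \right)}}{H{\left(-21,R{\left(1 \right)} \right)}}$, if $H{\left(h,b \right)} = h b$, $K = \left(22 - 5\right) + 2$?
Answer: $\frac{19}{105} \approx 0.18095$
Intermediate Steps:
$K = 19$ ($K = 17 + 2 = 19$)
$R{\left(Q \right)} = - 5 Q$
$a{\left(v,s \right)} = 19$
$H{\left(h,b \right)} = b h$
$\frac{a{\left(76,-25 \right)}}{H{\left(-21,R{\left(1 \right)} \right)}} = \frac{19}{\left(-5\right) 1 \left(-21\right)} = \frac{19}{\left(-5\right) \left(-21\right)} = \frac{19}{105}$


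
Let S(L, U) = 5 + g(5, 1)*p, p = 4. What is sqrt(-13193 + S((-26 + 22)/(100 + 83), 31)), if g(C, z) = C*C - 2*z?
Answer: 2*I*sqrt(3274) ≈ 114.44*I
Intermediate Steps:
g(C, z) = C**2 - 2*z
S(L, U) = 97 (S(L, U) = 5 + (5**2 - 2*1)*4 = 5 + (25 - 2)*4 = 5 + 23*4 = 5 + 92 = 97)
sqrt(-13193 + S((-26 + 22)/(100 + 83), 31)) = sqrt(-13193 + 97) = sqrt(-13096) = 2*I*sqrt(3274)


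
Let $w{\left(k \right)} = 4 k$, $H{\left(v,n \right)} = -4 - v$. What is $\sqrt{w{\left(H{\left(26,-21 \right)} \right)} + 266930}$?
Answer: $\sqrt{266810} \approx 516.54$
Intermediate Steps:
$\sqrt{w{\left(H{\left(26,-21 \right)} \right)} + 266930} = \sqrt{4 \left(-4 - 26\right) + 266930} = \sqrt{4 \left(-30\right) + 266930} = \sqrt{-120 + 266930} = \sqrt{266810}$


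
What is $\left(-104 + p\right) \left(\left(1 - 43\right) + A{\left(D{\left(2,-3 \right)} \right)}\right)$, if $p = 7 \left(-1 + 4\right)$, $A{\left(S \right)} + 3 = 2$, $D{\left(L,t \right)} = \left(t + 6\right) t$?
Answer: $3569$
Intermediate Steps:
$D{\left(L,t \right)} = t \left(6 + t\right)$ ($D{\left(L,t \right)} = \left(6 + t\right) t = t \left(6 + t\right)$)
$A{\left(S \right)} = -1$ ($A{\left(S \right)} = -3 + 2 = -1$)
$p = 21$ ($p = 7 \cdot 3 = 21$)
$\left(-104 + p\right) \left(\left(1 - 43\right) + A{\left(D{\left(2,-3 \right)} \right)}\right) = \left(-104 + 21\right) \left(\left(1 - 43\right) - 1\right) = - 83 \left(-42 - 1\right) = \left(-83\right) \left(-43\right) = 3569$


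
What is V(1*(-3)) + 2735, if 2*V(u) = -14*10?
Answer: 2665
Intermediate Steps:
V(u) = -70 (V(u) = (-14*10)/2 = (½)*(-140) = -70)
V(1*(-3)) + 2735 = -70 + 2735 = 2665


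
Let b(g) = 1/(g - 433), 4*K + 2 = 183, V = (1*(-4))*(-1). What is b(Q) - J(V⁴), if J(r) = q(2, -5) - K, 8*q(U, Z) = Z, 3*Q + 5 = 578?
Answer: 44403/968 ≈ 45.871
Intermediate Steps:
Q = 191 (Q = -5/3 + (⅓)*578 = -5/3 + 578/3 = 191)
V = 4 (V = -4*(-1) = 4)
q(U, Z) = Z/8
K = 181/4 (K = -½ + (¼)*183 = -½ + 183/4 = 181/4 ≈ 45.250)
b(g) = 1/(-433 + g)
J(r) = -367/8 (J(r) = (⅛)*(-5) - 1*181/4 = -5/8 - 181/4 = -367/8)
b(Q) - J(V⁴) = 1/(-433 + 191) - 1*(-367/8) = 1/(-242) + 367/8 = -1/242 + 367/8 = 44403/968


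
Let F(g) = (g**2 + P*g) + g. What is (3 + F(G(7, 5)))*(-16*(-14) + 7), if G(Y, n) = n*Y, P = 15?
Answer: 413028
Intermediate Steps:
G(Y, n) = Y*n
F(g) = g**2 + 16*g (F(g) = (g**2 + 15*g) + g = g**2 + 16*g)
(3 + F(G(7, 5)))*(-16*(-14) + 7) = (3 + (7*5)*(16 + 7*5))*(-16*(-14) + 7) = (3 + 35*(16 + 35))*(224 + 7) = (3 + 35*51)*231 = (3 + 1785)*231 = 1788*231 = 413028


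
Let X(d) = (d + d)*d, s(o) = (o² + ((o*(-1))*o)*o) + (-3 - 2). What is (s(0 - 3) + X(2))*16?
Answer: 624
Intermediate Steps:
s(o) = -5 + o² - o³ (s(o) = (o² + ((-o)*o)*o) - 5 = (o² + (-o²)*o) - 5 = (o² - o³) - 5 = -5 + o² - o³)
X(d) = 2*d² (X(d) = (2*d)*d = 2*d²)
(s(0 - 3) + X(2))*16 = ((-5 + (0 - 3)² - (0 - 3)³) + 2*2²)*16 = ((-5 + (-3)² - 1*(-3)³) + 2*4)*16 = ((-5 + 9 - 1*(-27)) + 8)*16 = ((-5 + 9 + 27) + 8)*16 = (31 + 8)*16 = 39*16 = 624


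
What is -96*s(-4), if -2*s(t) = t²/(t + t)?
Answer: -96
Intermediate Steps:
s(t) = -t/4 (s(t) = -t²/(2*(t + t)) = -t²/(2*(2*t)) = -1/(2*t)*t²/2 = -t/4)
-96*s(-4) = -(-24)*(-4) = -96*1 = -96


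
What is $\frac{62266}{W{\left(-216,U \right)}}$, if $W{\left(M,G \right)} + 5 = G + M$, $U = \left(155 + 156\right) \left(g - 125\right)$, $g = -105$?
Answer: $- \frac{62266}{71751} \approx -0.86781$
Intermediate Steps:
$U = -71530$ ($U = \left(155 + 156\right) \left(-105 - 125\right) = 311 \left(-230\right) = -71530$)
$W{\left(M,G \right)} = -5 + G + M$ ($W{\left(M,G \right)} = -5 + \left(G + M\right) = -5 + G + M$)
$\frac{62266}{W{\left(-216,U \right)}} = \frac{62266}{-5 - 71530 - 216} = \frac{62266}{-71751} = 62266 \left(- \frac{1}{71751}\right) = - \frac{62266}{71751}$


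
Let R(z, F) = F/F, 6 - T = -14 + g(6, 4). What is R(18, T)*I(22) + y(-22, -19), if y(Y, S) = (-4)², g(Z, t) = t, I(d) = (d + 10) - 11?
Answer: 37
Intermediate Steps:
I(d) = -1 + d (I(d) = (10 + d) - 11 = -1 + d)
T = 16 (T = 6 - (-14 + 4) = 6 - 1*(-10) = 6 + 10 = 16)
y(Y, S) = 16
R(z, F) = 1
R(18, T)*I(22) + y(-22, -19) = 1*(-1 + 22) + 16 = 1*21 + 16 = 21 + 16 = 37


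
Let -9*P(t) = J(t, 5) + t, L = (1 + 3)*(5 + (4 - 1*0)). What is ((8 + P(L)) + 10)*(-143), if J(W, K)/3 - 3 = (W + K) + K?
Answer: 1001/3 ≈ 333.67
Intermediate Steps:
L = 36 (L = 4*(5 + (4 + 0)) = 4*(5 + 4) = 4*9 = 36)
J(W, K) = 9 + 3*W + 6*K (J(W, K) = 9 + 3*((W + K) + K) = 9 + 3*((K + W) + K) = 9 + 3*(W + 2*K) = 9 + (3*W + 6*K) = 9 + 3*W + 6*K)
P(t) = -13/3 - 4*t/9 (P(t) = -((9 + 3*t + 6*5) + t)/9 = -((9 + 3*t + 30) + t)/9 = -((39 + 3*t) + t)/9 = -(39 + 4*t)/9 = -13/3 - 4*t/9)
((8 + P(L)) + 10)*(-143) = ((8 + (-13/3 - 4/9*36)) + 10)*(-143) = ((8 + (-13/3 - 16)) + 10)*(-143) = ((8 - 61/3) + 10)*(-143) = (-37/3 + 10)*(-143) = -7/3*(-143) = 1001/3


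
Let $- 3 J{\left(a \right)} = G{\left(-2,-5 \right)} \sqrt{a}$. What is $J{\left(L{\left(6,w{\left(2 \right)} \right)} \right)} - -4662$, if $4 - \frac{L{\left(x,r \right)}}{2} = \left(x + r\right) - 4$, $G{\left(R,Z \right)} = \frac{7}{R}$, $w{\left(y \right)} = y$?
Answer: $4662$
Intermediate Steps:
$L{\left(x,r \right)} = 16 - 2 r - 2 x$ ($L{\left(x,r \right)} = 8 - 2 \left(\left(x + r\right) - 4\right) = 8 - 2 \left(\left(r + x\right) - 4\right) = 8 - 2 \left(-4 + r + x\right) = 8 - \left(-8 + 2 r + 2 x\right) = 16 - 2 r - 2 x$)
$J{\left(a \right)} = \frac{7 \sqrt{a}}{6}$ ($J{\left(a \right)} = - \frac{\frac{7}{-2} \sqrt{a}}{3} = - \frac{7 \left(- \frac{1}{2}\right) \sqrt{a}}{3} = - \frac{\left(- \frac{7}{2}\right) \sqrt{a}}{3} = \frac{7 \sqrt{a}}{6}$)
$J{\left(L{\left(6,w{\left(2 \right)} \right)} \right)} - -4662 = \frac{7 \sqrt{16 - 4 - 12}}{6} - -4662 = \frac{7 \sqrt{16 - 4 - 12}}{6} + 4662 = \frac{7 \sqrt{0}}{6} + 4662 = \frac{7}{6} \cdot 0 + 4662 = 0 + 4662 = 4662$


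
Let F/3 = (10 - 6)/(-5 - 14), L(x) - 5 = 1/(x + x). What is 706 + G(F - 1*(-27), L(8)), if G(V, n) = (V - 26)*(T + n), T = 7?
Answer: 215975/304 ≈ 710.44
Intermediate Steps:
L(x) = 5 + 1/(2*x) (L(x) = 5 + 1/(x + x) = 5 + 1/(2*x))
F = -12/19 (F = 3*((10 - 6)/(-5 - 14)) = 3*(4/(-19)) = 3*(4*(-1/19)) = 3*(-4/19) = -12/19 ≈ -0.63158)
G(V, n) = (-26 + V)*(7 + n) (G(V, n) = (V - 26)*(7 + n) = (-26 + V)*(7 + n))
706 + G(F - 1*(-27), L(8)) = 706 + (-182 - 26*(5 + (1/2)/8) + 7*(-12/19 - 1*(-27)) + (-12/19 - 1*(-27))*(5 + (1/2)/8)) = 706 + (-182 - 26*(5 + (1/2)*(1/8)) + 7*(-12/19 + 27) + (-12/19 + 27)*(5 + (1/2)*(1/8))) = 706 + (-182 - 26*(5 + 1/16) + 7*(501/19) + 501*(5 + 1/16)/19) = 706 + (-182 - 26*81/16 + 3507/19 + (501/19)*(81/16)) = 706 + (-182 - 1053/8 + 3507/19 + 40581/304) = 706 + 1351/304 = 215975/304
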